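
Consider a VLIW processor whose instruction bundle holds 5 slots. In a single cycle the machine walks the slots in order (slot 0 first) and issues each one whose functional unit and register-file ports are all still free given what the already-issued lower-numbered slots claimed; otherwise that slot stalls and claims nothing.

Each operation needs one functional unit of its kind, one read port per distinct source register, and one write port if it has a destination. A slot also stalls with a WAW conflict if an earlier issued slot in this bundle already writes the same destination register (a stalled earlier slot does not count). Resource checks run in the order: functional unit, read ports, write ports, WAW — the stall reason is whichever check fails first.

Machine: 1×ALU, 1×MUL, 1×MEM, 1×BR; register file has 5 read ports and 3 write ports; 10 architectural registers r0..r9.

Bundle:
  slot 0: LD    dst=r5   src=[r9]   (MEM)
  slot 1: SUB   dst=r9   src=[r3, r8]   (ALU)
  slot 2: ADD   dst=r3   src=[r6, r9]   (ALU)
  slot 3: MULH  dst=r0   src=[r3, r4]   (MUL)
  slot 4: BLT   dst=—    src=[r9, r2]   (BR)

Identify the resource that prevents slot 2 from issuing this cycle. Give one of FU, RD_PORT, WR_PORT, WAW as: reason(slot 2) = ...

[0] MEM needs rd=1 wr=1: ok; after: ALU=1 MUL=1 MEM=0 BR=1, R=4, W=2
[1] ALU needs rd=2 wr=1: ok; after: ALU=0 MUL=1 MEM=0 BR=1, R=2, W=1
[2] ALU needs rd=2 wr=1: FU; after: ALU=0 MUL=1 MEM=0 BR=1, R=2, W=1
[3] MUL needs rd=2 wr=1: ok; after: ALU=0 MUL=0 MEM=0 BR=1, R=0, W=0
[4] BR needs rd=2 wr=0: RD_PORT; after: ALU=0 MUL=0 MEM=0 BR=1, R=0, W=0

reason(slot 2) = FU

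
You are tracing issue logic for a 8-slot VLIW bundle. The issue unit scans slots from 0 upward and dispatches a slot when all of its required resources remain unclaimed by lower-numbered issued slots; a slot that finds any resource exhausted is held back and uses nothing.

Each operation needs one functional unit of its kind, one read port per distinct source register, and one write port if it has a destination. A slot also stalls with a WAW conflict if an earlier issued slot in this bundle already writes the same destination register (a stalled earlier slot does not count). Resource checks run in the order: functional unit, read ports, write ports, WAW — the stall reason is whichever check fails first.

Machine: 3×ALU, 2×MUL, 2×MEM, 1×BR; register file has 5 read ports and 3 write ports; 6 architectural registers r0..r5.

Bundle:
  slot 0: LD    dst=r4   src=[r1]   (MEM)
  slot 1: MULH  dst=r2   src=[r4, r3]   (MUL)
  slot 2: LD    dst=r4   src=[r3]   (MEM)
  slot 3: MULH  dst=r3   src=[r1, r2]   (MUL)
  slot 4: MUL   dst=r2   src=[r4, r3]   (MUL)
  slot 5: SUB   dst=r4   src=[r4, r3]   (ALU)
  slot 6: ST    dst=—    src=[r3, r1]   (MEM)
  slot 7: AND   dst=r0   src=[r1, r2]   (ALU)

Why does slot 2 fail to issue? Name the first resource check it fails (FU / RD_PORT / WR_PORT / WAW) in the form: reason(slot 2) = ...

reason(slot 2) = WAW

slot 0 (MEM): ISSUE — free A3,Mu2,Ld1,B1 rp4 wp2
slot 1 (MUL): ISSUE — free A3,Mu1,Ld1,B1 rp2 wp1
slot 2 (MEM): stall WAW — free A3,Mu1,Ld1,B1 rp2 wp1
slot 3 (MUL): ISSUE — free A3,Mu0,Ld1,B1 rp0 wp0
slot 4 (MUL): stall FU — free A3,Mu0,Ld1,B1 rp0 wp0
slot 5 (ALU): stall RD_PORT — free A3,Mu0,Ld1,B1 rp0 wp0
slot 6 (MEM): stall RD_PORT — free A3,Mu0,Ld1,B1 rp0 wp0
slot 7 (ALU): stall RD_PORT — free A3,Mu0,Ld1,B1 rp0 wp0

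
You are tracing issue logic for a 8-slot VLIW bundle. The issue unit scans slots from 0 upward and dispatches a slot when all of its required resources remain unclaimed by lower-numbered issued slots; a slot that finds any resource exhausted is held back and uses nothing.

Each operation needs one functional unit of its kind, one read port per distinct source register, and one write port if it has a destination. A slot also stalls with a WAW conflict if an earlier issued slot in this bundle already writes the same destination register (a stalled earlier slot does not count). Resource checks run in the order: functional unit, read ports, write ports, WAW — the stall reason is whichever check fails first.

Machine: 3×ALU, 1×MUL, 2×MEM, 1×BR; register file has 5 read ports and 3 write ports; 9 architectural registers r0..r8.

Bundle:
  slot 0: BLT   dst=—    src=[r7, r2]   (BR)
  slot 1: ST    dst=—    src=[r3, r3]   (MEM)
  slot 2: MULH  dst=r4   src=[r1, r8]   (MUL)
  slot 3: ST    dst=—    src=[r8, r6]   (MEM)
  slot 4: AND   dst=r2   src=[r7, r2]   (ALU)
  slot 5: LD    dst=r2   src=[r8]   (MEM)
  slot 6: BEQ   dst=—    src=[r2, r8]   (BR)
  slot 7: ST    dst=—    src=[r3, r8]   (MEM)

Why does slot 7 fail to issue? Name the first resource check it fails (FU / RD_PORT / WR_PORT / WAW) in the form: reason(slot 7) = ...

[0] BR needs rd=2 wr=0: ok; after: ALU=3 MUL=1 MEM=2 BR=0, R=3, W=3
[1] MEM needs rd=1 wr=0: ok; after: ALU=3 MUL=1 MEM=1 BR=0, R=2, W=3
[2] MUL needs rd=2 wr=1: ok; after: ALU=3 MUL=0 MEM=1 BR=0, R=0, W=2
[3] MEM needs rd=2 wr=0: RD_PORT; after: ALU=3 MUL=0 MEM=1 BR=0, R=0, W=2
[4] ALU needs rd=2 wr=1: RD_PORT; after: ALU=3 MUL=0 MEM=1 BR=0, R=0, W=2
[5] MEM needs rd=1 wr=1: RD_PORT; after: ALU=3 MUL=0 MEM=1 BR=0, R=0, W=2
[6] BR needs rd=2 wr=0: FU; after: ALU=3 MUL=0 MEM=1 BR=0, R=0, W=2
[7] MEM needs rd=2 wr=0: RD_PORT; after: ALU=3 MUL=0 MEM=1 BR=0, R=0, W=2

reason(slot 7) = RD_PORT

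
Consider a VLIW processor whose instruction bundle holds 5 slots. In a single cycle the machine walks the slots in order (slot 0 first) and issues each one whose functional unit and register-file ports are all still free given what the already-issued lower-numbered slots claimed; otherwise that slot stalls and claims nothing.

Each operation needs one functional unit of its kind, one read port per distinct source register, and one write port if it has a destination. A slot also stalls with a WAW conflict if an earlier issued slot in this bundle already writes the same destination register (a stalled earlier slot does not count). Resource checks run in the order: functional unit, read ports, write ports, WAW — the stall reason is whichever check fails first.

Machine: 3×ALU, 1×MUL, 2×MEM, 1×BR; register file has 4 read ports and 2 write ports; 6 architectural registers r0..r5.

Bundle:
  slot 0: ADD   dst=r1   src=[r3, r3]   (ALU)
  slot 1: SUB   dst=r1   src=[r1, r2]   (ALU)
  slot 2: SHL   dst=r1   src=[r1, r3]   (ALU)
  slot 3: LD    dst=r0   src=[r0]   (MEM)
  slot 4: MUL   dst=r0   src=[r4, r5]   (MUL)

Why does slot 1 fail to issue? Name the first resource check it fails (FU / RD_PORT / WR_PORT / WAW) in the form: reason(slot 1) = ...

reason(slot 1) = WAW

[0] ALU needs rd=1 wr=1: ok; after: ALU=2 MUL=1 MEM=2 BR=1, R=3, W=1
[1] ALU needs rd=2 wr=1: WAW; after: ALU=2 MUL=1 MEM=2 BR=1, R=3, W=1
[2] ALU needs rd=2 wr=1: WAW; after: ALU=2 MUL=1 MEM=2 BR=1, R=3, W=1
[3] MEM needs rd=1 wr=1: ok; after: ALU=2 MUL=1 MEM=1 BR=1, R=2, W=0
[4] MUL needs rd=2 wr=1: WR_PORT; after: ALU=2 MUL=1 MEM=1 BR=1, R=2, W=0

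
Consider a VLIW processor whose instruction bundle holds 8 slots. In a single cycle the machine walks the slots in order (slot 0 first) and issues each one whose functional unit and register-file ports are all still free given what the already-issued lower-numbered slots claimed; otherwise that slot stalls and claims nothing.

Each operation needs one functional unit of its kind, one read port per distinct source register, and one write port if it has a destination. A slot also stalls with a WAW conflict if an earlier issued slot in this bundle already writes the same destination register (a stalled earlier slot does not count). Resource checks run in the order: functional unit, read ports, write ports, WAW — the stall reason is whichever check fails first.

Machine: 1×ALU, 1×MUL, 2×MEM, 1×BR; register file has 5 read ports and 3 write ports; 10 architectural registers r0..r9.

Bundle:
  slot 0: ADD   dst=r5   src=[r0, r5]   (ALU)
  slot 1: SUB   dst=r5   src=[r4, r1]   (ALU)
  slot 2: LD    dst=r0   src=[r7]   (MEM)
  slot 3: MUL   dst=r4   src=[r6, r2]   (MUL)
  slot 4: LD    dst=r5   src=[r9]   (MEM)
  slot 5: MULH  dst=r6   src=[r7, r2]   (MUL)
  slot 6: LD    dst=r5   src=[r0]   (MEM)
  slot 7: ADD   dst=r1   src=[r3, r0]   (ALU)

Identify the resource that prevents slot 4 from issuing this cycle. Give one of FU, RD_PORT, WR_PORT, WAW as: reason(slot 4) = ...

reason(slot 4) = RD_PORT

  0. ALU→r5 ⇒ go  {0A/1Mu/2Ld/1B | 3r 2w}
  1. ALU→r5 ⇒ no(FU)  {0A/1Mu/2Ld/1B | 3r 2w}
  2. MEM→r0 ⇒ go  {0A/1Mu/1Ld/1B | 2r 1w}
  3. MUL→r4 ⇒ go  {0A/0Mu/1Ld/1B | 0r 0w}
  4. MEM→r5 ⇒ no(RD_PORT)  {0A/0Mu/1Ld/1B | 0r 0w}
  5. MUL→r6 ⇒ no(FU)  {0A/0Mu/1Ld/1B | 0r 0w}
  6. MEM→r5 ⇒ no(RD_PORT)  {0A/0Mu/1Ld/1B | 0r 0w}
  7. ALU→r1 ⇒ no(FU)  {0A/0Mu/1Ld/1B | 0r 0w}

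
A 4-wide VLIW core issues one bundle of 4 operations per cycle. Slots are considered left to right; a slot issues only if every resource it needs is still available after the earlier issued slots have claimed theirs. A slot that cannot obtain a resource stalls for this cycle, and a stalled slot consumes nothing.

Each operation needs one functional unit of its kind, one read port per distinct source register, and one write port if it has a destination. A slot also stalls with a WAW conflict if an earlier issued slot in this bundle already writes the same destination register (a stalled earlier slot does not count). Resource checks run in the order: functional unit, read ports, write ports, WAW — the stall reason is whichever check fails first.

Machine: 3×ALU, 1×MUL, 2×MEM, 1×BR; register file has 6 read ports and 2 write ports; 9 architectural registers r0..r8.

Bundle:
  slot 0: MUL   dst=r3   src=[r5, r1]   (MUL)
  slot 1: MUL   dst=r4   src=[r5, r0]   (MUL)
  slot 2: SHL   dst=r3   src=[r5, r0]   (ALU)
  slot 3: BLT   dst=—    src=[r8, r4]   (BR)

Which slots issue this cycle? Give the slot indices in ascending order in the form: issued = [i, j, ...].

(0) want 1×MUL +2rd +1wr — yes → AL3|MU0|ME2|BR1|rd4|wr1
(1) want 1×MUL +2rd +1wr — FU → AL3|MU0|ME2|BR1|rd4|wr1
(2) want 1×ALU +2rd +1wr — WAW → AL3|MU0|ME2|BR1|rd4|wr1
(3) want 1×BR +2rd +0wr — yes → AL3|MU0|ME2|BR0|rd2|wr1

issued = [0, 3]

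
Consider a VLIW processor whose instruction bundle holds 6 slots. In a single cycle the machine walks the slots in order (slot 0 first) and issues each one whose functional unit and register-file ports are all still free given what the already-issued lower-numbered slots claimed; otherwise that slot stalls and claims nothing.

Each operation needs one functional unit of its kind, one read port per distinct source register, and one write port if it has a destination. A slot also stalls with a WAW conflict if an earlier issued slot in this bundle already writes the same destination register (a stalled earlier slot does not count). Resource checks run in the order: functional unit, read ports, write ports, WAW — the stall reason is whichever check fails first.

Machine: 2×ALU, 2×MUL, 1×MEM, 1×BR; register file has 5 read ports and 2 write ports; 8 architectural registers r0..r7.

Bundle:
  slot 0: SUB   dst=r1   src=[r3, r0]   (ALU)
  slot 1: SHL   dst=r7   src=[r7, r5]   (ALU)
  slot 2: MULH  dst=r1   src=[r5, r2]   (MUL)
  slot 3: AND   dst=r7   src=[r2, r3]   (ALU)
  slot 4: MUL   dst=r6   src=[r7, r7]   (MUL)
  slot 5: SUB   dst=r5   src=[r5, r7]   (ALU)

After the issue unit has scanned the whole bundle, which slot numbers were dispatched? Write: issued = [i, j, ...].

issued = [0, 1]

  0. ALU→r1 ⇒ go  {1A/2Mu/1Ld/1B | 3r 1w}
  1. ALU→r7 ⇒ go  {0A/2Mu/1Ld/1B | 1r 0w}
  2. MUL→r1 ⇒ no(RD_PORT)  {0A/2Mu/1Ld/1B | 1r 0w}
  3. ALU→r7 ⇒ no(FU)  {0A/2Mu/1Ld/1B | 1r 0w}
  4. MUL→r6 ⇒ no(WR_PORT)  {0A/2Mu/1Ld/1B | 1r 0w}
  5. ALU→r5 ⇒ no(FU)  {0A/2Mu/1Ld/1B | 1r 0w}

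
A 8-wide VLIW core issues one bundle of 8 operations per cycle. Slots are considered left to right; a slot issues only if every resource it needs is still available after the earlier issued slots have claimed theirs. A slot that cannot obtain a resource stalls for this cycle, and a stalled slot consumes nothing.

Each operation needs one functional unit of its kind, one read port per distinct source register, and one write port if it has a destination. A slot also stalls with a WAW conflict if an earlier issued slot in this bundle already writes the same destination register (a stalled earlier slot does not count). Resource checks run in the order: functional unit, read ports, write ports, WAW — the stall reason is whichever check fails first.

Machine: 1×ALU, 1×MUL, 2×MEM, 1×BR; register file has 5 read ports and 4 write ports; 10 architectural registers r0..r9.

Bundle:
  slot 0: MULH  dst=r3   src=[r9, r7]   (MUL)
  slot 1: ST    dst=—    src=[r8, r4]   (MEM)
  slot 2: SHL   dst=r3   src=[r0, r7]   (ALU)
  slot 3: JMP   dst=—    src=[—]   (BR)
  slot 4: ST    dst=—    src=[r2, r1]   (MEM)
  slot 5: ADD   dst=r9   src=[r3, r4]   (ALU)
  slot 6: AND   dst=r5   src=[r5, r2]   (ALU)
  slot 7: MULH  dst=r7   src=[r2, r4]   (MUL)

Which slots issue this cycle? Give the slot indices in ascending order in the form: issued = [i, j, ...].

slot 0 (MUL): ISSUE — free A1,Mu0,Ld2,B1 rp3 wp3
slot 1 (MEM): ISSUE — free A1,Mu0,Ld1,B1 rp1 wp3
slot 2 (ALU): stall RD_PORT — free A1,Mu0,Ld1,B1 rp1 wp3
slot 3 (BR): ISSUE — free A1,Mu0,Ld1,B0 rp1 wp3
slot 4 (MEM): stall RD_PORT — free A1,Mu0,Ld1,B0 rp1 wp3
slot 5 (ALU): stall RD_PORT — free A1,Mu0,Ld1,B0 rp1 wp3
slot 6 (ALU): stall RD_PORT — free A1,Mu0,Ld1,B0 rp1 wp3
slot 7 (MUL): stall FU — free A1,Mu0,Ld1,B0 rp1 wp3

issued = [0, 1, 3]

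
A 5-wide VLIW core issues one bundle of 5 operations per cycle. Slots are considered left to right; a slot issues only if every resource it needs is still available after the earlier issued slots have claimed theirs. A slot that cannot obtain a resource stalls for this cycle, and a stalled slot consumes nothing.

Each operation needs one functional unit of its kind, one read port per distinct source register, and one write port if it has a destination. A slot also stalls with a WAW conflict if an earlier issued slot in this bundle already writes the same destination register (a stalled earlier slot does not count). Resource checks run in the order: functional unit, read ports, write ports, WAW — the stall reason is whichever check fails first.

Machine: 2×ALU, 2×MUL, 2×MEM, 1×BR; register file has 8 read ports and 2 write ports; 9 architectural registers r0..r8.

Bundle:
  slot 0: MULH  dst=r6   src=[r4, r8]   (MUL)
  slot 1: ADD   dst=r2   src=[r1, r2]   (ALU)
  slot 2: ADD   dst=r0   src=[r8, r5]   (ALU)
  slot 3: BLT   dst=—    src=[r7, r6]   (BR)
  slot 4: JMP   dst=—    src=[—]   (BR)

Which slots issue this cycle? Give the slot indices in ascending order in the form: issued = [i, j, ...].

[0] MUL needs rd=2 wr=1: ok; after: ALU=2 MUL=1 MEM=2 BR=1, R=6, W=1
[1] ALU needs rd=2 wr=1: ok; after: ALU=1 MUL=1 MEM=2 BR=1, R=4, W=0
[2] ALU needs rd=2 wr=1: WR_PORT; after: ALU=1 MUL=1 MEM=2 BR=1, R=4, W=0
[3] BR needs rd=2 wr=0: ok; after: ALU=1 MUL=1 MEM=2 BR=0, R=2, W=0
[4] BR needs rd=0 wr=0: FU; after: ALU=1 MUL=1 MEM=2 BR=0, R=2, W=0

issued = [0, 1, 3]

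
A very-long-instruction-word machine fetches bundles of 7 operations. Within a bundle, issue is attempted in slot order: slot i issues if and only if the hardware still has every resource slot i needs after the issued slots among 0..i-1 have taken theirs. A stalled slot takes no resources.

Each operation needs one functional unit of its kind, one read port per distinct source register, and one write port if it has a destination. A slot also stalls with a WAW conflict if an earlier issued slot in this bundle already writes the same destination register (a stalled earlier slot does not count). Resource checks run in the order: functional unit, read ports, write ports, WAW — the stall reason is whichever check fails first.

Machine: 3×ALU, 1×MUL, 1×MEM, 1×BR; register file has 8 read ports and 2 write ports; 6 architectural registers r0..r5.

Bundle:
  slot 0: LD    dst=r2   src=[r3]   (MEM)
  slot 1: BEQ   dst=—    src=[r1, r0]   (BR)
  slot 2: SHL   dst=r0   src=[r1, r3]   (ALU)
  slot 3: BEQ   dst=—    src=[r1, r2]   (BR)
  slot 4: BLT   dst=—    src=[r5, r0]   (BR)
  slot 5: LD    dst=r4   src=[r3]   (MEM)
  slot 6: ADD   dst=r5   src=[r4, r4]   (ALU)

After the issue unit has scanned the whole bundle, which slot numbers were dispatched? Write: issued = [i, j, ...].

  0. MEM→r2 ⇒ go  {3A/1Mu/0Ld/1B | 7r 1w}
  1. BR ⇒ go  {3A/1Mu/0Ld/0B | 5r 1w}
  2. ALU→r0 ⇒ go  {2A/1Mu/0Ld/0B | 3r 0w}
  3. BR ⇒ no(FU)  {2A/1Mu/0Ld/0B | 3r 0w}
  4. BR ⇒ no(FU)  {2A/1Mu/0Ld/0B | 3r 0w}
  5. MEM→r4 ⇒ no(FU)  {2A/1Mu/0Ld/0B | 3r 0w}
  6. ALU→r5 ⇒ no(WR_PORT)  {2A/1Mu/0Ld/0B | 3r 0w}

issued = [0, 1, 2]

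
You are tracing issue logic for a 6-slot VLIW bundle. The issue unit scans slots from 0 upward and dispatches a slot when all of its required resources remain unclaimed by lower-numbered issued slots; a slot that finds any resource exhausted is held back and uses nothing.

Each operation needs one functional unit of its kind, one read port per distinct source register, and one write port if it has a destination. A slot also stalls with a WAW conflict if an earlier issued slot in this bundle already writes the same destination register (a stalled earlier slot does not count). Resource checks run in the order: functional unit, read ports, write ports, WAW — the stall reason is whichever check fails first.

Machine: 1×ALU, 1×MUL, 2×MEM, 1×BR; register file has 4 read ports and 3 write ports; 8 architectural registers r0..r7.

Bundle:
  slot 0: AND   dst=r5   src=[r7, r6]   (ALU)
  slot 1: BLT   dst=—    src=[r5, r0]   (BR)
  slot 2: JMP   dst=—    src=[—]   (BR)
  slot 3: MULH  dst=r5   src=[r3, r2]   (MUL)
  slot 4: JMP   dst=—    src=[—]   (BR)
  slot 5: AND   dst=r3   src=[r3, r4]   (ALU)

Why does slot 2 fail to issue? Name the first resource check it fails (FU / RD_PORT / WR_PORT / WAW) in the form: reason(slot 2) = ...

#0 ALU src=r7,r6 dispatched  <A:0 Mu:1 Ld:2 B:1 rd:2 wr:2>
#1 BR src=r5,r0 dispatched  <A:0 Mu:1 Ld:2 B:0 rd:0 wr:2>
#2 BR src=- held:FU  <A:0 Mu:1 Ld:2 B:0 rd:0 wr:2>
#3 MUL src=r3,r2 held:RD_PORT  <A:0 Mu:1 Ld:2 B:0 rd:0 wr:2>
#4 BR src=- held:FU  <A:0 Mu:1 Ld:2 B:0 rd:0 wr:2>
#5 ALU src=r3,r4 held:FU  <A:0 Mu:1 Ld:2 B:0 rd:0 wr:2>

reason(slot 2) = FU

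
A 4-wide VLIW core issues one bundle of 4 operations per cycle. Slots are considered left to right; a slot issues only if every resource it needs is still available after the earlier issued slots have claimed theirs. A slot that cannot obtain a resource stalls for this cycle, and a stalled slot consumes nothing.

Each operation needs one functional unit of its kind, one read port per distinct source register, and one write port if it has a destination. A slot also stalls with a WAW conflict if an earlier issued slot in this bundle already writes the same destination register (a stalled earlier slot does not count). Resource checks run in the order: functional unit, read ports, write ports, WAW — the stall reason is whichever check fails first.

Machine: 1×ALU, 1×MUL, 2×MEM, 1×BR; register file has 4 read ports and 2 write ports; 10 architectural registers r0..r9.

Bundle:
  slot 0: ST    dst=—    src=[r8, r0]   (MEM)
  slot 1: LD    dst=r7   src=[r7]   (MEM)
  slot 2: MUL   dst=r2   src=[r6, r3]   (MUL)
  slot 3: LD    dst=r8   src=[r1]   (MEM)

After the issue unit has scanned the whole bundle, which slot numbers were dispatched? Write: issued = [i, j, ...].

slot 0 (MEM): ISSUE — free A1,Mu1,Ld1,B1 rp2 wp2
slot 1 (MEM): ISSUE — free A1,Mu1,Ld0,B1 rp1 wp1
slot 2 (MUL): stall RD_PORT — free A1,Mu1,Ld0,B1 rp1 wp1
slot 3 (MEM): stall FU — free A1,Mu1,Ld0,B1 rp1 wp1

issued = [0, 1]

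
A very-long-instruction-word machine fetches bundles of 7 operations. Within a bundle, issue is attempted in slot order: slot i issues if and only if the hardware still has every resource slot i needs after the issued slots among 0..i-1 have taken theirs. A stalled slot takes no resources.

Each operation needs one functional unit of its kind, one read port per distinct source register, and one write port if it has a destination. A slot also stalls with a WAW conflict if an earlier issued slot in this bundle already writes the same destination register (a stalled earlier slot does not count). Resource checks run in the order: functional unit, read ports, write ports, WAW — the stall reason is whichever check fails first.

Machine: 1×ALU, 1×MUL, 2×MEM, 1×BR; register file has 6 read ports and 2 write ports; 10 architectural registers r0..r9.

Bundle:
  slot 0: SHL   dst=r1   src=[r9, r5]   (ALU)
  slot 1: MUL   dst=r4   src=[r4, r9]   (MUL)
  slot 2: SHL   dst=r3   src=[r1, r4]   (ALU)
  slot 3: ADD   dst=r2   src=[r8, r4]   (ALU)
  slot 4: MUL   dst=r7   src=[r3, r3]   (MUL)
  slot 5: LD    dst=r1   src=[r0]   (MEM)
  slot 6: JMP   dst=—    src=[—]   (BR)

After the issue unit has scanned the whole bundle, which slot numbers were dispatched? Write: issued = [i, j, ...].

issued = [0, 1, 6]

slot 0 (ALU): ISSUE — free A0,Mu1,Ld2,B1 rp4 wp1
slot 1 (MUL): ISSUE — free A0,Mu0,Ld2,B1 rp2 wp0
slot 2 (ALU): stall FU — free A0,Mu0,Ld2,B1 rp2 wp0
slot 3 (ALU): stall FU — free A0,Mu0,Ld2,B1 rp2 wp0
slot 4 (MUL): stall FU — free A0,Mu0,Ld2,B1 rp2 wp0
slot 5 (MEM): stall WR_PORT — free A0,Mu0,Ld2,B1 rp2 wp0
slot 6 (BR): ISSUE — free A0,Mu0,Ld2,B0 rp2 wp0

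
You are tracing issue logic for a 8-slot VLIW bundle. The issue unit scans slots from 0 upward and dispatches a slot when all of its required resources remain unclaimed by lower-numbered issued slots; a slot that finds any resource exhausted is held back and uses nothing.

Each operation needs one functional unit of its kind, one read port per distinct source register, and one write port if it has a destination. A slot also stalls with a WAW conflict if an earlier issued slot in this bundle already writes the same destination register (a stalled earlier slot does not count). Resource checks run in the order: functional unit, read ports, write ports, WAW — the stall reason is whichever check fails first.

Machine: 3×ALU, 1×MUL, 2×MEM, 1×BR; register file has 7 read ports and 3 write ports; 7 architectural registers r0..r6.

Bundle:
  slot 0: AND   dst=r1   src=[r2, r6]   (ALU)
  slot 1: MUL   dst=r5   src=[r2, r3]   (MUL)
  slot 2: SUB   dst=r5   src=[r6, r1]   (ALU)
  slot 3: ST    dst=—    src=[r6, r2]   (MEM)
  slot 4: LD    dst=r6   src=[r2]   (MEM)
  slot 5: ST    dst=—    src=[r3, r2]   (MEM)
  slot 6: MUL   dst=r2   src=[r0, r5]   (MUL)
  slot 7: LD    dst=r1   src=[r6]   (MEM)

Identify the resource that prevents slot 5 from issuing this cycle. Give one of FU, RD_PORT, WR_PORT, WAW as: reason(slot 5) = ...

reason(slot 5) = FU

  0. ALU→r1 ⇒ go  {2A/1Mu/2Ld/1B | 5r 2w}
  1. MUL→r5 ⇒ go  {2A/0Mu/2Ld/1B | 3r 1w}
  2. ALU→r5 ⇒ no(WAW)  {2A/0Mu/2Ld/1B | 3r 1w}
  3. MEM ⇒ go  {2A/0Mu/1Ld/1B | 1r 1w}
  4. MEM→r6 ⇒ go  {2A/0Mu/0Ld/1B | 0r 0w}
  5. MEM ⇒ no(FU)  {2A/0Mu/0Ld/1B | 0r 0w}
  6. MUL→r2 ⇒ no(FU)  {2A/0Mu/0Ld/1B | 0r 0w}
  7. MEM→r1 ⇒ no(FU)  {2A/0Mu/0Ld/1B | 0r 0w}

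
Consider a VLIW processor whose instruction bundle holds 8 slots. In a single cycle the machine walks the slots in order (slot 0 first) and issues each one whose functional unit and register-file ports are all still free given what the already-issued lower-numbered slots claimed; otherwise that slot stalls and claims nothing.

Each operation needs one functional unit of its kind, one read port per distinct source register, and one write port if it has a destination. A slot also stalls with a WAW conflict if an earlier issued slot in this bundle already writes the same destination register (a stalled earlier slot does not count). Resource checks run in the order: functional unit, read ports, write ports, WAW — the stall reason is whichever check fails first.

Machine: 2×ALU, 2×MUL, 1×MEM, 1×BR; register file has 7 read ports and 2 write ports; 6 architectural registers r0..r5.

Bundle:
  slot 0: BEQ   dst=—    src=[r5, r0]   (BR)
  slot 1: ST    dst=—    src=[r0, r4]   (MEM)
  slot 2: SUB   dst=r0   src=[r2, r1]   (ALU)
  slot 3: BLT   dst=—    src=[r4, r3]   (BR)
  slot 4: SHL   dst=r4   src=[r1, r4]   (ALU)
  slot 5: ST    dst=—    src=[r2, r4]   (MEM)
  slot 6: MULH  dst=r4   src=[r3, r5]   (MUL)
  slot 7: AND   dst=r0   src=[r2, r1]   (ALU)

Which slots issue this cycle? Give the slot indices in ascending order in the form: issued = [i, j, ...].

issued = [0, 1, 2]

slot 0 (BR): ISSUE — free A2,Mu2,Ld1,B0 rp5 wp2
slot 1 (MEM): ISSUE — free A2,Mu2,Ld0,B0 rp3 wp2
slot 2 (ALU): ISSUE — free A1,Mu2,Ld0,B0 rp1 wp1
slot 3 (BR): stall FU — free A1,Mu2,Ld0,B0 rp1 wp1
slot 4 (ALU): stall RD_PORT — free A1,Mu2,Ld0,B0 rp1 wp1
slot 5 (MEM): stall FU — free A1,Mu2,Ld0,B0 rp1 wp1
slot 6 (MUL): stall RD_PORT — free A1,Mu2,Ld0,B0 rp1 wp1
slot 7 (ALU): stall RD_PORT — free A1,Mu2,Ld0,B0 rp1 wp1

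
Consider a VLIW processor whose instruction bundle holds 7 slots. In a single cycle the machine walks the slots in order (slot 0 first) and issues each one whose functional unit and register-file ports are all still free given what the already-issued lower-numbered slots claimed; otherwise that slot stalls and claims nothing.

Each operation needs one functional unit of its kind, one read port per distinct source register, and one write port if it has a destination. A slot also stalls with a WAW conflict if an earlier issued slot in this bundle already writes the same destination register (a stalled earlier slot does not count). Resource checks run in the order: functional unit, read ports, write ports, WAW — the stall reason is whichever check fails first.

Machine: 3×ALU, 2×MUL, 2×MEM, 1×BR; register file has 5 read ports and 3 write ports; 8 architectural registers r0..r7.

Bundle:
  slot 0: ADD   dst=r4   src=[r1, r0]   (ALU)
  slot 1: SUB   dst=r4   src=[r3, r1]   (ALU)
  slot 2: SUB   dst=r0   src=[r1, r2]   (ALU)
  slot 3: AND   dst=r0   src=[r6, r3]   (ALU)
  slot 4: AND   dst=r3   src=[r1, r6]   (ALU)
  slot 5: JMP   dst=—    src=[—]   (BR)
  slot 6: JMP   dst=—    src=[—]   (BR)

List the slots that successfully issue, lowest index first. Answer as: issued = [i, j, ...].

issued = [0, 2, 5]

slot 0 (ALU): ISSUE — free A2,Mu2,Ld2,B1 rp3 wp2
slot 1 (ALU): stall WAW — free A2,Mu2,Ld2,B1 rp3 wp2
slot 2 (ALU): ISSUE — free A1,Mu2,Ld2,B1 rp1 wp1
slot 3 (ALU): stall RD_PORT — free A1,Mu2,Ld2,B1 rp1 wp1
slot 4 (ALU): stall RD_PORT — free A1,Mu2,Ld2,B1 rp1 wp1
slot 5 (BR): ISSUE — free A1,Mu2,Ld2,B0 rp1 wp1
slot 6 (BR): stall FU — free A1,Mu2,Ld2,B0 rp1 wp1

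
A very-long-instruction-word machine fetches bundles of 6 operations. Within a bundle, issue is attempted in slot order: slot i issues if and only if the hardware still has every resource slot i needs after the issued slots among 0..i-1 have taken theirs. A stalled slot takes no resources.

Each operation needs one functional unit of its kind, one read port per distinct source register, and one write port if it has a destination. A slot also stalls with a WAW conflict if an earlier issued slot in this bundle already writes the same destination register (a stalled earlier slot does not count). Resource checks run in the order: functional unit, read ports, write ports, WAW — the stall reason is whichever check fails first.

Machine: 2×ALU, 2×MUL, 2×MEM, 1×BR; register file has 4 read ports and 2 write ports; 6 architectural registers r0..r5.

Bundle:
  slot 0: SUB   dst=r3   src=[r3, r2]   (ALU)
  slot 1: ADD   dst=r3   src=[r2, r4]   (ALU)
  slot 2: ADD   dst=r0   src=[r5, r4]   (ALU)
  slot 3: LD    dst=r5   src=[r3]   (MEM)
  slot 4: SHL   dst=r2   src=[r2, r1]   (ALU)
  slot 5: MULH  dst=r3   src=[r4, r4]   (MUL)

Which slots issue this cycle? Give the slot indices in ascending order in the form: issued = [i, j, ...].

issued = [0, 2]

(0) want 1×ALU +2rd +1wr — yes → AL1|MU2|ME2|BR1|rd2|wr1
(1) want 1×ALU +2rd +1wr — WAW → AL1|MU2|ME2|BR1|rd2|wr1
(2) want 1×ALU +2rd +1wr — yes → AL0|MU2|ME2|BR1|rd0|wr0
(3) want 1×MEM +1rd +1wr — RD_PORT → AL0|MU2|ME2|BR1|rd0|wr0
(4) want 1×ALU +2rd +1wr — FU → AL0|MU2|ME2|BR1|rd0|wr0
(5) want 1×MUL +1rd +1wr — RD_PORT → AL0|MU2|ME2|BR1|rd0|wr0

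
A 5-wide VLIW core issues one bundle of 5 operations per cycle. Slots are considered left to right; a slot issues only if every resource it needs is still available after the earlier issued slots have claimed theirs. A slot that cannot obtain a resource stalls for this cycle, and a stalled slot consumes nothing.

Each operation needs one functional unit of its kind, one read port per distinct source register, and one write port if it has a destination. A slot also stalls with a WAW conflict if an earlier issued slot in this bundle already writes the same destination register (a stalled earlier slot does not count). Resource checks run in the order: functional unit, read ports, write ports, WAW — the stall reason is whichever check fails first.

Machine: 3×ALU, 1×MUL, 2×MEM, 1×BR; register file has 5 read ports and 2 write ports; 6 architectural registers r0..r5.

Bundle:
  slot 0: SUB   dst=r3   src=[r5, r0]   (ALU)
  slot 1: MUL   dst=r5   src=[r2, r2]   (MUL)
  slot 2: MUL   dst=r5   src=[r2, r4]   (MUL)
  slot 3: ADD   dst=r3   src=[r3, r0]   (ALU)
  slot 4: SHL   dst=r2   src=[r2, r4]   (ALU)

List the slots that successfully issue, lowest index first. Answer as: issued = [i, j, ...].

issued = [0, 1]

#0 ALU src=r5,r0 dispatched  <A:2 Mu:1 Ld:2 B:1 rd:3 wr:1>
#1 MUL src=r2,r2 dispatched  <A:2 Mu:0 Ld:2 B:1 rd:2 wr:0>
#2 MUL src=r2,r4 held:FU  <A:2 Mu:0 Ld:2 B:1 rd:2 wr:0>
#3 ALU src=r3,r0 held:WR_PORT  <A:2 Mu:0 Ld:2 B:1 rd:2 wr:0>
#4 ALU src=r2,r4 held:WR_PORT  <A:2 Mu:0 Ld:2 B:1 rd:2 wr:0>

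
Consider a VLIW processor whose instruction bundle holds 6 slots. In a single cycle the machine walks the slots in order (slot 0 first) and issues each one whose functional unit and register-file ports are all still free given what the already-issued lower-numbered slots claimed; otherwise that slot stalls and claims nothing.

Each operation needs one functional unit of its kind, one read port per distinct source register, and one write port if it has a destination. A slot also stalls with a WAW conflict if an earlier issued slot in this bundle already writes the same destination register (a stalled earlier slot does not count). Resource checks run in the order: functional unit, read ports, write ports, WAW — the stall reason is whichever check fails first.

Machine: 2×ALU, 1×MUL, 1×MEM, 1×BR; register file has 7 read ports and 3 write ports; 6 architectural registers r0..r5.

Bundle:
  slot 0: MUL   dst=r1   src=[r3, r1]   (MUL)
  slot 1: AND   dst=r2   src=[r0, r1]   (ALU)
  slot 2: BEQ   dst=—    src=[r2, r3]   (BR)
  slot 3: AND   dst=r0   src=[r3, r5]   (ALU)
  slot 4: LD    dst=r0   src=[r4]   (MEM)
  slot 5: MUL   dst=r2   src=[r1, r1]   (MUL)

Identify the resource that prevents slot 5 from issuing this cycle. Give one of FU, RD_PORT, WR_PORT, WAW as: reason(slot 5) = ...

#0 MUL src=r3,r1 dispatched  <A:2 Mu:0 Ld:1 B:1 rd:5 wr:2>
#1 ALU src=r0,r1 dispatched  <A:1 Mu:0 Ld:1 B:1 rd:3 wr:1>
#2 BR src=r2,r3 dispatched  <A:1 Mu:0 Ld:1 B:0 rd:1 wr:1>
#3 ALU src=r3,r5 held:RD_PORT  <A:1 Mu:0 Ld:1 B:0 rd:1 wr:1>
#4 MEM src=r4 dispatched  <A:1 Mu:0 Ld:0 B:0 rd:0 wr:0>
#5 MUL src=r1,r1 held:FU  <A:1 Mu:0 Ld:0 B:0 rd:0 wr:0>

reason(slot 5) = FU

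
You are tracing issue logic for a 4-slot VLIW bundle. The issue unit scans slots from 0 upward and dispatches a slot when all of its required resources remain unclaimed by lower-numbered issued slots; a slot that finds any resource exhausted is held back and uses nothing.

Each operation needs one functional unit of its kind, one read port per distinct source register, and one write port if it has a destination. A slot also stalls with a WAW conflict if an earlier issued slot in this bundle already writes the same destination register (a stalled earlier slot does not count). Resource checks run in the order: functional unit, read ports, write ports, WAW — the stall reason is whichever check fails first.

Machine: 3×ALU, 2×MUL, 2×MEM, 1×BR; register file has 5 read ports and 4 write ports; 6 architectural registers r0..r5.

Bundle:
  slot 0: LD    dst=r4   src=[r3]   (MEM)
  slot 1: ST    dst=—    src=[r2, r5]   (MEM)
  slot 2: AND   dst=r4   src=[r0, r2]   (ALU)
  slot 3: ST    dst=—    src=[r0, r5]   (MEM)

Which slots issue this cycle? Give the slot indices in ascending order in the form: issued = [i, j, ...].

  0. MEM→r4 ⇒ go  {3A/2Mu/1Ld/1B | 4r 3w}
  1. MEM ⇒ go  {3A/2Mu/0Ld/1B | 2r 3w}
  2. ALU→r4 ⇒ no(WAW)  {3A/2Mu/0Ld/1B | 2r 3w}
  3. MEM ⇒ no(FU)  {3A/2Mu/0Ld/1B | 2r 3w}

issued = [0, 1]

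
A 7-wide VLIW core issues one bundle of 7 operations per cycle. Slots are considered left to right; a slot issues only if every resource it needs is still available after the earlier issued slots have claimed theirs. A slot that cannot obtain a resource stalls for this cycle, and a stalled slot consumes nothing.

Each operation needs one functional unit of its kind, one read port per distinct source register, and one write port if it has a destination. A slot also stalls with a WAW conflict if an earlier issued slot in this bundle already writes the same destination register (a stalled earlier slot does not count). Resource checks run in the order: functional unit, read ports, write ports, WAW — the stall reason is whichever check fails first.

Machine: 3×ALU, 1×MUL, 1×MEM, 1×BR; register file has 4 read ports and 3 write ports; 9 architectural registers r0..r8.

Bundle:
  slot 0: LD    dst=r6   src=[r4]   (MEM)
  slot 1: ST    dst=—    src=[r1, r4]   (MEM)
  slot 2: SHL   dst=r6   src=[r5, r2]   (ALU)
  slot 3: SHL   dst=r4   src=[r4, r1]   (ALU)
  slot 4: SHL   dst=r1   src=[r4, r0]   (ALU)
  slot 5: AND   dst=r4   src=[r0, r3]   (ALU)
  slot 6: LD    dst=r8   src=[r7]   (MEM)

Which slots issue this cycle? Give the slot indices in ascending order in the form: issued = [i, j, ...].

issued = [0, 3]

(0) want 1×MEM +1rd +1wr — yes → AL3|MU1|ME0|BR1|rd3|wr2
(1) want 1×MEM +2rd +0wr — FU → AL3|MU1|ME0|BR1|rd3|wr2
(2) want 1×ALU +2rd +1wr — WAW → AL3|MU1|ME0|BR1|rd3|wr2
(3) want 1×ALU +2rd +1wr — yes → AL2|MU1|ME0|BR1|rd1|wr1
(4) want 1×ALU +2rd +1wr — RD_PORT → AL2|MU1|ME0|BR1|rd1|wr1
(5) want 1×ALU +2rd +1wr — RD_PORT → AL2|MU1|ME0|BR1|rd1|wr1
(6) want 1×MEM +1rd +1wr — FU → AL2|MU1|ME0|BR1|rd1|wr1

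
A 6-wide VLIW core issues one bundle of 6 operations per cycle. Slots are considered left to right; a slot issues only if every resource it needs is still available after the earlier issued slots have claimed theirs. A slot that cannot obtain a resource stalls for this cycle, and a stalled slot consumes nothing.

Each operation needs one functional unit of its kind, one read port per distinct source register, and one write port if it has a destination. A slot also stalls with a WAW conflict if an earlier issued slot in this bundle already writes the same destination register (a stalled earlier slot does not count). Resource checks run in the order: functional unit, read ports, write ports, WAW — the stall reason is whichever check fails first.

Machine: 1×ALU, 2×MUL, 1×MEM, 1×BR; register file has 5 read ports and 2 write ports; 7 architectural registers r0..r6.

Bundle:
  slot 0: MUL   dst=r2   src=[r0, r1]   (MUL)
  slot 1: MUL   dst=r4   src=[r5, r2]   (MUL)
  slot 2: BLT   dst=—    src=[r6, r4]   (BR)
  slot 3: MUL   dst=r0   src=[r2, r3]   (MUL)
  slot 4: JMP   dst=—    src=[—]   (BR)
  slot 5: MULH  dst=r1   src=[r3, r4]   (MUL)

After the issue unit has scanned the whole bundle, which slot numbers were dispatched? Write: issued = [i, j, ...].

  0. MUL→r2 ⇒ go  {1A/1Mu/1Ld/1B | 3r 1w}
  1. MUL→r4 ⇒ go  {1A/0Mu/1Ld/1B | 1r 0w}
  2. BR ⇒ no(RD_PORT)  {1A/0Mu/1Ld/1B | 1r 0w}
  3. MUL→r0 ⇒ no(FU)  {1A/0Mu/1Ld/1B | 1r 0w}
  4. BR ⇒ go  {1A/0Mu/1Ld/0B | 1r 0w}
  5. MUL→r1 ⇒ no(FU)  {1A/0Mu/1Ld/0B | 1r 0w}

issued = [0, 1, 4]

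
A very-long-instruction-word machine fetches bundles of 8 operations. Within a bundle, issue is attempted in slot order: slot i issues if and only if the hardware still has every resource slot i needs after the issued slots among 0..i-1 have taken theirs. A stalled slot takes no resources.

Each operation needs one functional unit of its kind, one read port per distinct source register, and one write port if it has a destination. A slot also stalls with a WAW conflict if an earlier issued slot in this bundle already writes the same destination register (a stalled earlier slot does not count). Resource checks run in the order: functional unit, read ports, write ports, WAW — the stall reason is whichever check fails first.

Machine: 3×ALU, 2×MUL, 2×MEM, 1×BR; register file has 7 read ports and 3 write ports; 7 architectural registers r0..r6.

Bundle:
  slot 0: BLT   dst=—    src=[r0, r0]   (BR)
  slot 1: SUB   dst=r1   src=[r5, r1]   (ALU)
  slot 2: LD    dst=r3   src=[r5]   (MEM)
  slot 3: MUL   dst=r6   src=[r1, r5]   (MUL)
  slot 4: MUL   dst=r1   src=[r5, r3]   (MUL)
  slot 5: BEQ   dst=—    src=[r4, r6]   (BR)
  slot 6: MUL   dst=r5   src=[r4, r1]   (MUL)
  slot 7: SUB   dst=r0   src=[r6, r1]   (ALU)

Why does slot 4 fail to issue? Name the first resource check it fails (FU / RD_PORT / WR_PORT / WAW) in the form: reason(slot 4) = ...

reason(slot 4) = RD_PORT

(0) want 1×BR +1rd +0wr — yes → AL3|MU2|ME2|BR0|rd6|wr3
(1) want 1×ALU +2rd +1wr — yes → AL2|MU2|ME2|BR0|rd4|wr2
(2) want 1×MEM +1rd +1wr — yes → AL2|MU2|ME1|BR0|rd3|wr1
(3) want 1×MUL +2rd +1wr — yes → AL2|MU1|ME1|BR0|rd1|wr0
(4) want 1×MUL +2rd +1wr — RD_PORT → AL2|MU1|ME1|BR0|rd1|wr0
(5) want 1×BR +2rd +0wr — FU → AL2|MU1|ME1|BR0|rd1|wr0
(6) want 1×MUL +2rd +1wr — RD_PORT → AL2|MU1|ME1|BR0|rd1|wr0
(7) want 1×ALU +2rd +1wr — RD_PORT → AL2|MU1|ME1|BR0|rd1|wr0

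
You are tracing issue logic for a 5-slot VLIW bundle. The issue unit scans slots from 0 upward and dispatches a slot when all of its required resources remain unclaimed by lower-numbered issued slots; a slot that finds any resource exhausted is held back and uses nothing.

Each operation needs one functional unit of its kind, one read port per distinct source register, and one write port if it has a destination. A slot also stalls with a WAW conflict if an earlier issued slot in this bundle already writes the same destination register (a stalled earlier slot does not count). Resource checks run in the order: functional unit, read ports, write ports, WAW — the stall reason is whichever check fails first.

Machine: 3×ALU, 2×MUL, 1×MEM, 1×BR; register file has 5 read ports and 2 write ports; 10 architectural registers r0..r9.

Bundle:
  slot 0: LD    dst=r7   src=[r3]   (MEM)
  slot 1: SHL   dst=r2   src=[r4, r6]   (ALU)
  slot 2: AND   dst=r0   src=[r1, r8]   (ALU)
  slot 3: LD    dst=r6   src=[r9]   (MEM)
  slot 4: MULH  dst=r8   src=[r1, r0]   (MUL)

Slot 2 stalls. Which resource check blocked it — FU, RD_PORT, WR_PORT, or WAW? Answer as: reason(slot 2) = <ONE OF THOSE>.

reason(slot 2) = WR_PORT

[0] MEM needs rd=1 wr=1: ok; after: ALU=3 MUL=2 MEM=0 BR=1, R=4, W=1
[1] ALU needs rd=2 wr=1: ok; after: ALU=2 MUL=2 MEM=0 BR=1, R=2, W=0
[2] ALU needs rd=2 wr=1: WR_PORT; after: ALU=2 MUL=2 MEM=0 BR=1, R=2, W=0
[3] MEM needs rd=1 wr=1: FU; after: ALU=2 MUL=2 MEM=0 BR=1, R=2, W=0
[4] MUL needs rd=2 wr=1: WR_PORT; after: ALU=2 MUL=2 MEM=0 BR=1, R=2, W=0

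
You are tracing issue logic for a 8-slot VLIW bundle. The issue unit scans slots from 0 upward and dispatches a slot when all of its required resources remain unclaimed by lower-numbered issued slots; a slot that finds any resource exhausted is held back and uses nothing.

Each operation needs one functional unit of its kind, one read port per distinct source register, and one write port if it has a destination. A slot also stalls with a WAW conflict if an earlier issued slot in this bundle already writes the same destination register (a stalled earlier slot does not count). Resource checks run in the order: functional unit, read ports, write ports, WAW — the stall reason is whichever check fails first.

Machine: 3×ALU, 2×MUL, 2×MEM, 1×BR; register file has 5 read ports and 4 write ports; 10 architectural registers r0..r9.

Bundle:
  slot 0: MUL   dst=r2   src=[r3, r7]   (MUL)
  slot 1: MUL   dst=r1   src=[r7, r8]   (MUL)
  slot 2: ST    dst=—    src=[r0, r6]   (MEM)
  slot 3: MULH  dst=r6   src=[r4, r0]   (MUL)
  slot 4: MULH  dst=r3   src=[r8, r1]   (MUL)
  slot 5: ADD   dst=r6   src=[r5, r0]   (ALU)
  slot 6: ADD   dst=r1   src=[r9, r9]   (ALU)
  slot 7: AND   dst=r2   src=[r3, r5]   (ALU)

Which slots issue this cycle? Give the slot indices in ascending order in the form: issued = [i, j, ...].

issued = [0, 1]

[0] MUL needs rd=2 wr=1: ok; after: ALU=3 MUL=1 MEM=2 BR=1, R=3, W=3
[1] MUL needs rd=2 wr=1: ok; after: ALU=3 MUL=0 MEM=2 BR=1, R=1, W=2
[2] MEM needs rd=2 wr=0: RD_PORT; after: ALU=3 MUL=0 MEM=2 BR=1, R=1, W=2
[3] MUL needs rd=2 wr=1: FU; after: ALU=3 MUL=0 MEM=2 BR=1, R=1, W=2
[4] MUL needs rd=2 wr=1: FU; after: ALU=3 MUL=0 MEM=2 BR=1, R=1, W=2
[5] ALU needs rd=2 wr=1: RD_PORT; after: ALU=3 MUL=0 MEM=2 BR=1, R=1, W=2
[6] ALU needs rd=1 wr=1: WAW; after: ALU=3 MUL=0 MEM=2 BR=1, R=1, W=2
[7] ALU needs rd=2 wr=1: RD_PORT; after: ALU=3 MUL=0 MEM=2 BR=1, R=1, W=2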